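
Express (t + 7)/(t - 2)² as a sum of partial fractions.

(t + 7) = P(t - 2) + Q. At t = 2: Q = 1·2 + 7 = 9. Coeff of t: P = 1
Result: 1/(t - 2) + 9/(t - 2)²


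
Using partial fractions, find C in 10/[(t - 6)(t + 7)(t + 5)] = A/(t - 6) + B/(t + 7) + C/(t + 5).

Cover-up at t = -5: C = 10/[(-5 - 6)(-5 + 7)] = 10/[(-11)(2)] = -10/22 = -5/11


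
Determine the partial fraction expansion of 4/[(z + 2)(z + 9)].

4/(z + 2)(z + 9) = α/(z + 2) + β/(z + 9). α = 4/(-2 + 9) = 4/7, β = 4/(-9 + 2) = -4/7
Result: (4/7)/(z + 2) - (4/7)/(z + 9)


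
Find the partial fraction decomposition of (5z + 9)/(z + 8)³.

(5z + 9) = P(z + 8)² + Q(z + 8) + R. At z = -8: R = 5·(-8) + 9 = -31. Coefficients: P = 0, Q = 5
Result: 5/(z + 8)² - 31/(z + 8)³


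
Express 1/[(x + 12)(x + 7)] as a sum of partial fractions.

1/(x + 12)(x + 7) = α/(x + 12) + β/(x + 7). α = 1/(-12 + 7) = -1/5, β = 1/(-7 + 12) = 1/5
Result: (-1/5)/(x + 12) + (1/5)/(x + 7)


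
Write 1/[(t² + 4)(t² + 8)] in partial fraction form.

Coefficient matching gives α = γ = 0, β = 1/(8-4) = 1/4, δ = -β = -1/4
Result: (1/4)/(t² + 4) - (1/4)/(t² + 8)


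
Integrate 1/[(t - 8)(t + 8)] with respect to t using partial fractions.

Decompose: 1/[(t - 8)(t + 8)] = (1/16)/(t - 8) - (1/16)/(t + 8). Integrate each term: (1/16) ln|(t - 8)| - (1/16) ln|(t + 8)| + C


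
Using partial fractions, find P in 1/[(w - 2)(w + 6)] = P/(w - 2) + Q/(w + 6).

Cover-up at w = 2: P = 1/(2 + 6) = 1/8


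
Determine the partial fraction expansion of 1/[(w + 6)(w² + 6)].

Cover-up at w = -6: α = 1/((-6)² + 6) = 1/42. Then β = -α = -1/42, γ = -α·(0 - 6) = 1/7
Result: (1/42)/(w + 6) - ((1/42)w - 1/7)/(w² + 6)


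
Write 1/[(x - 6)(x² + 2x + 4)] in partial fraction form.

Cover-up at x = 6: A = 1/(6² + 2·6 + 4) = 1/52. Then B = -A = -1/52, C = -A·(2 + 6) = -2/13
Result: (1/52)/(x - 6) - ((1/52)x + 2/13)/(x² + 2x + 4)


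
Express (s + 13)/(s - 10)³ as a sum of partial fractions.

(s + 13) = A(s - 10)² + B(s - 10) + C. At s = 10: C = 1·10 + 13 = 23. Coefficients: A = 0, B = 1
Result: 1/(s - 10)² + 23/(s - 10)³


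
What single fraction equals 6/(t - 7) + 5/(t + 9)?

Common denominator (t - 7)(t + 9). Numerator: 6(t + 9) + 5(t - 7) = (6t + 54) + (5t - 35) = 11t + 19
Result: (11t + 19)/[(t - 7)(t + 9)]


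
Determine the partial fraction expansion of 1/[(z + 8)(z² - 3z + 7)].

Cover-up at z = -8: A = 1/((-8)² - 3·(-8) + 7) = 1/95. Then B = -A = -1/95, C = -A·(-3 - 8) = 11/95
Result: (1/95)/(z + 8) - ((1/95)z - 11/95)/(z² - 3z + 7)


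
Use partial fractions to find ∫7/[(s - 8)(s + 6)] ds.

Decompose: 7/[(s - 8)(s + 6)] = (1/2)/(s - 8) - (1/2)/(s + 6). Integrate each term: (1/2) ln|(s - 8)| - (1/2) ln|(s + 6)| + C


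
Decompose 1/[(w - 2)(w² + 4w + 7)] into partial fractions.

Cover-up at w = 2: P = 1/(2² + 4·2 + 7) = 1/19. Then Q = -P = -1/19, R = -P·(4 + 2) = -6/19
Result: (1/19)/(w - 2) - ((1/19)w + 6/19)/(w² + 4w + 7)


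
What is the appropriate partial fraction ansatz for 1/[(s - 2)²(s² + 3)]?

Repeated linear + quadratic: P/(s - 2) + Q/(s - 2)² + (Rs + S)/(s² + 3)


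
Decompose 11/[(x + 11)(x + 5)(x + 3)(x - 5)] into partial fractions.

Using Heaviside cover-up: (-11/768)/(x + 11) + (11/120)/(x + 5) - (11/128)/(x + 3) + (11/1280)/(x - 5)


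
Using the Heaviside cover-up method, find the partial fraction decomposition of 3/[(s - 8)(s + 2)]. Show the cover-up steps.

Cover (s - 8): set s=8, get P = 3/(8 + 2) = 3/10. Cover (s + 2): set s=-2, get Q = 3/(-2 - 8) = -3/10.
Result: (3/10)/(s - 8) - (3/10)/(s + 2)


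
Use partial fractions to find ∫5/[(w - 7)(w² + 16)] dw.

Cover-up at w=7: A = 5/(7²+16) = 1/13. Coeff matching: B = -1/13, C = -7/13. Decomposition: (1/13)/(w - 7) - ((1/13)w + 7/13)/(w² + 16). Integrate: linear → ln, quadratic → (1/2)ln + arctan: (1/13) ln|(w - 7)| - (1/26) ln(w² + 16) - (7/52) arctan(w/4) + C


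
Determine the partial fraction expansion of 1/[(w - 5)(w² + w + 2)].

Cover-up at w = 5: A = 1/(5² + 1·5 + 2) = 1/32. Then B = -A = -1/32, C = -A·(1 + 5) = -3/16
Result: (1/32)/(w - 5) - ((1/32)w + 3/16)/(w² + w + 2)


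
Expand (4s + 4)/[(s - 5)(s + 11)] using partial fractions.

At s=5: A = (4·5 + 4)/(5 + 11) = 3/2. At s=-11: B = (4·(-11) + 4)/(-11 - 5) = 5/2
Result: (3/2)/(s - 5) + (5/2)/(s + 11)


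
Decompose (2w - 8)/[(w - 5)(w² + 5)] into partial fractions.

At w=5: α = (2·5 - 8)/(5² + 5) = 1/15. β = -α = -1/15, γ = 2 - 5·α = 5/3
Result: (1/15)/(w - 5) - ((1/15)w - 5/3)/(w² + 5)


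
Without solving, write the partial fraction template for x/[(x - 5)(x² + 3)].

Linear + irreducible quadratic: P/(x - 5) + (Qx + R)/(x² + 3)


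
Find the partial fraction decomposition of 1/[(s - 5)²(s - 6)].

Cover-up at s=6: C = 1/(6 - 5)² = 1. Cover-up at s=5: B = 1/(5 - 6) = -1. Comparing s² coeff: A = -C = -1
Result: -1/(s - 5) - 1/(s - 5)² + 1/(s - 6)


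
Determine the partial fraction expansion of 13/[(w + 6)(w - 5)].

13/(w + 6)(w - 5) = P/(w + 6) + Q/(w - 5). P = 13/(-6 - 5) = -13/11, Q = 13/(5 + 6) = 13/11
Result: (-13/11)/(w + 6) + (13/11)/(w - 5)


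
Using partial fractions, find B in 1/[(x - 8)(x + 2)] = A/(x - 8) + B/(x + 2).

Cover-up at x = -2: B = 1/(-2 - 8) = -1/10


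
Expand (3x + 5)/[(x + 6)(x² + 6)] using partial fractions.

At x=-6: A = (3·(-6) + 5)/((-6)² + 6) = -13/42. B = -A = 13/42, C = 3 - (-6)·A = 8/7
Result: (-13/42)/(x + 6) + ((13/42)x + 8/7)/(x² + 6)


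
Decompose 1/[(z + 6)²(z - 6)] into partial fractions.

Cover-up at z=6: C = 1/(6 + 6)² = 1/144. Cover-up at z=-6: B = 1/(-6 - 6) = -1/12. Comparing z² coeff: A = -C = -1/144
Result: (-1/144)/(z + 6) - (1/12)/(z + 6)² + (1/144)/(z - 6)


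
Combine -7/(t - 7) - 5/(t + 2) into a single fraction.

Common denominator (t - 7)(t + 2). Numerator: -7(t + 2) - 5(t - 7) = (-7t - 14) - (5t - 35) = -12t + 21
Result: (-12t + 21)/[(t - 7)(t + 2)]


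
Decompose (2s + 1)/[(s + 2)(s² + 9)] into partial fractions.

At s=-2: P = (2·(-2) + 1)/((-2)² + 9) = -3/13. Q = -P = 3/13, R = 2 - (-2)·P = 20/13
Result: (-3/13)/(s + 2) + ((3/13)s + 20/13)/(s² + 9)


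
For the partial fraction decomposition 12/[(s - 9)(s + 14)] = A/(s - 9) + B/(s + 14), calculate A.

Cover-up at s = 9: A = 12/(9 + 14) = 12/23


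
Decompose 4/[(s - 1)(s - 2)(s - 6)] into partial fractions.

Using cover-up method: A = 4/5, B = -1, C = 1/5
Result: (4/5)/(s - 1) - 1/(s - 2) + (1/5)/(s - 6)


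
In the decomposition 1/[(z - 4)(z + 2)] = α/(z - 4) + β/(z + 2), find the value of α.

Cover-up at z = 4: α = 1/(4 + 2) = 1/6


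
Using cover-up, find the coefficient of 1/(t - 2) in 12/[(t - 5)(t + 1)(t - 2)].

Cover (t - 2), set t=2: 12/[(2 - 5)(2 + 1)] = -4/3


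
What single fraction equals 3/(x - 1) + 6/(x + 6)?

Common denominator (x - 1)(x + 6). Numerator: 3(x + 6) + 6(x - 1) = (3x + 18) + (6x - 6) = 9x + 12
Result: (9x + 12)/[(x - 1)(x + 6)]


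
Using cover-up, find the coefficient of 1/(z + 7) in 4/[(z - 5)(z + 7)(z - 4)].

Cover (z + 7), set z=-7: 4/[(-7 - 5)(-7 - 4)] = 1/33


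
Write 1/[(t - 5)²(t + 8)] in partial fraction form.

Cover-up at t=-8: γ = 1/(-8 - 5)² = 1/169. Cover-up at t=5: β = 1/(5 + 8) = 1/13. Comparing t² coeff: α = -γ = -1/169
Result: (-1/169)/(t - 5) + (1/13)/(t - 5)² + (1/169)/(t + 8)


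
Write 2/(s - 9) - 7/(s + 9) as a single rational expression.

Common denominator (s - 9)(s + 9). Numerator: 2(s + 9) - 7(s - 9) = (2s + 18) - (7s - 63) = -5s + 81
Result: (-5s + 81)/[(s - 9)(s + 9)]


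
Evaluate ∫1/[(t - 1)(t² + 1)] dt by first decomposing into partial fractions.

Cover-up at t=1: P = 1/(1²+1) = 1/2. Coeff matching: Q = -1/2, R = -1/2. Decomposition: (1/2)/(t - 1) - ((1/2)t + 1/2)/(t² + 1). Integrate: linear → ln, quadratic → (1/2)ln + arctan: (1/2) ln|(t - 1)| - (1/4) ln(t² + 1) - (1/2) arctan(t) + C


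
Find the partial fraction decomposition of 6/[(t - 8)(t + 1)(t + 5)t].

Using Heaviside cover-up: (1/156)/(t - 8) + (1/6)/(t + 1) - (3/130)/(t + 5) - (3/20)/t


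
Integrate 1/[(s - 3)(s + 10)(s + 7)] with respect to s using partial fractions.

Cover-up: A = 1/130, B = 1/39, C = -1/30. Decomposition: (1/130)/(s - 3) + (1/39)/(s + 10) - (1/30)/(s + 7). Integrate each term: (1/130) ln|(s - 3)| + (1/39) ln|(s + 10)| - (1/30) ln|(s + 7)| + C


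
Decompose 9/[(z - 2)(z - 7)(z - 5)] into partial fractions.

Using cover-up method: α = 3/5, β = 9/10, γ = -3/2
Result: (3/5)/(z - 2) + (9/10)/(z - 7) - (3/2)/(z - 5)


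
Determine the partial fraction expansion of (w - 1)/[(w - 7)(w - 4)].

At w=7: α = (1·7 - 1)/(7 - 4) = 2. At w=4: β = (1·4 - 1)/(4 - 7) = -1
Result: 2/(w - 7) - 1/(w - 4)


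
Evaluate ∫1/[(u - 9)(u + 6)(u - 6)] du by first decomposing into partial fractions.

Cover-up: α = 1/45, β = 1/180, γ = -1/36. Decomposition: (1/45)/(u - 9) + (1/180)/(u + 6) - (1/36)/(u - 6). Integrate each term: (1/45) ln|(u - 9)| + (1/180) ln|(u + 6)| - (1/36) ln|(u - 6)| + C


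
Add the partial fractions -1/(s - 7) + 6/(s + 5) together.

Common denominator (s - 7)(s + 5). Numerator: -1(s + 5) + 6(s - 7) = (-s - 5) + (6s - 42) = 5s - 47
Result: (5s - 47)/[(s - 7)(s + 5)]


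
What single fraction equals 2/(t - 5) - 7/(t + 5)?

Common denominator (t - 5)(t + 5). Numerator: 2(t + 5) - 7(t - 5) = (2t + 10) - (7t - 35) = -5t + 45
Result: (-5t + 45)/[(t - 5)(t + 5)]


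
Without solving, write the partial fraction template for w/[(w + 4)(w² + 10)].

Linear + irreducible quadratic: A/(w + 4) + (Bw + C)/(w² + 10)


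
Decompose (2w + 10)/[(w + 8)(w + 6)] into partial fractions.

At w=-8: A = (2·(-8) + 10)/(-8 + 6) = 3. At w=-6: B = (2·(-6) + 10)/(-6 + 8) = -1
Result: 3/(w + 8) - 1/(w + 6)


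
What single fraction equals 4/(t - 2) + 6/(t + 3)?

Common denominator (t - 2)(t + 3). Numerator: 4(t + 3) + 6(t - 2) = (4t + 12) + (6t - 12) = 10t
Result: (10t)/[(t - 2)(t + 3)]


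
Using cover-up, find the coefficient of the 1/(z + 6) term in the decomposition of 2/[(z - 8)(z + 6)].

Cover (z + 6), set z=-6: 2/((z - 8) at z=-6) = 2/(-14) = -1/7


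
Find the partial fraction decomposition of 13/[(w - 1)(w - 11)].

13/(w - 1)(w - 11) = α/(w - 1) + β/(w - 11). α = 13/(1 - 11) = -13/10, β = 13/(11 - 1) = 13/10
Result: (-13/10)/(w - 1) + (13/10)/(w - 11)


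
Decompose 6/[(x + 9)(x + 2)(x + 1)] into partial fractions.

Using cover-up method: A = 3/28, B = -6/7, C = 3/4
Result: (3/28)/(x + 9) - (6/7)/(x + 2) + (3/4)/(x + 1)


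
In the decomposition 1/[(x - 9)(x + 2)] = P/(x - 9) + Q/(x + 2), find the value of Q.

Cover-up at x = -2: Q = 1/(-2 - 9) = -1/11


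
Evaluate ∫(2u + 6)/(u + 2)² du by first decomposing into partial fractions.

Decompose: A = 2, B = 2·(-2) + 6 = 2, so (2u + 6)/(u + 2)² = 2/(u + 2) + 2/(u + 2)². Integrate: ∫ A/(u + 2) du = 2 ln|(u + 2)|; ∫ B/(u + 2)² du = -2/(u + 2). Sum: 2 ln|(u + 2)| - 2/(u + 2) + C


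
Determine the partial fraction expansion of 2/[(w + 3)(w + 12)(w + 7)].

Using cover-up method: α = 1/18, β = 2/45, γ = -1/10
Result: (1/18)/(w + 3) + (2/45)/(w + 12) - (1/10)/(w + 7)


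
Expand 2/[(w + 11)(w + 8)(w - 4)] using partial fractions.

Using cover-up method: A = 2/45, B = -1/18, C = 1/90
Result: (2/45)/(w + 11) - (1/18)/(w + 8) + (1/90)/(w - 4)


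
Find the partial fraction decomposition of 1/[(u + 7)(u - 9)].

1/(u + 7)(u - 9) = A/(u + 7) + B/(u - 9). A = 1/(-7 - 9) = -1/16, B = 1/(9 + 7) = 1/16
Result: (-1/16)/(u + 7) + (1/16)/(u - 9)


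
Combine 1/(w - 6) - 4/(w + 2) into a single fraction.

Common denominator (w - 6)(w + 2). Numerator: 1(w + 2) - 4(w - 6) = (w + 2) - (4w - 24) = -3w + 26
Result: (-3w + 26)/[(w - 6)(w + 2)]


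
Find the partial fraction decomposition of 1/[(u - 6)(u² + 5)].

Cover-up at u = 6: α = 1/(6² + 5) = 1/41. Then β = -α = -1/41, γ = -α·(0 + 6) = -6/41
Result: (1/41)/(u - 6) - ((1/41)u + 6/41)/(u² + 5)


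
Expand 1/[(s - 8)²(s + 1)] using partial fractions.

Cover-up at s=-1: R = 1/(-1 - 8)² = 1/81. Cover-up at s=8: Q = 1/(8 + 1) = 1/9. Comparing s² coeff: P = -R = -1/81
Result: (-1/81)/(s - 8) + (1/9)/(s - 8)² + (1/81)/(s + 1)


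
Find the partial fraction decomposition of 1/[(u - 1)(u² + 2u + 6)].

Cover-up at u = 1: α = 1/(1² + 2·1 + 6) = 1/9. Then β = -α = -1/9, γ = -α·(2 + 1) = -1/3
Result: (1/9)/(u - 1) - ((1/9)u + 1/3)/(u² + 2u + 6)


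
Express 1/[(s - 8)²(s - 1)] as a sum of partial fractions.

Cover-up at s=1: γ = 1/(1 - 8)² = 1/49. Cover-up at s=8: β = 1/(8 - 1) = 1/7. Comparing s² coeff: α = -γ = -1/49
Result: (-1/49)/(s - 8) + (1/7)/(s - 8)² + (1/49)/(s - 1)


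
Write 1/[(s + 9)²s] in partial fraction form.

Cover-up at s=0: R = 1/(0 + 9)² = 1/81. Cover-up at s=-9: Q = 1/(-9 - 0) = -1/9. Comparing s² coeff: P = -R = -1/81
Result: (-1/81)/(s + 9) - (1/9)/(s + 9)² + (1/81)/s


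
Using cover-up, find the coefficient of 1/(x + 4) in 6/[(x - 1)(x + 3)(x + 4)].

Cover (x + 4), set x=-4: 6/[(-4 - 1)(-4 + 3)] = 6/5


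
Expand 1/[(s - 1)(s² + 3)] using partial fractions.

Cover-up at s = 1: A = 1/(1² + 3) = 1/4. Then B = -A = -1/4, C = -A·(0 + 1) = -1/4
Result: (1/4)/(s - 1) - ((1/4)s + 1/4)/(s² + 3)


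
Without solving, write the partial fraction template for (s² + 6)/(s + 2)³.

Repeated linear factor (power 3): α/(s + 2) + β/(s + 2)² + γ/(s + 2)³


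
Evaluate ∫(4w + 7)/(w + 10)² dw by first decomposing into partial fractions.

Decompose: P = 4, Q = 4·(-10) + 7 = -33, so (4w + 7)/(w + 10)² = 4/(w + 10) - 33/(w + 10)². Integrate: ∫ P/(w + 10) dw = 4 ln|(w + 10)|; ∫ Q/(w + 10)² dw = 33/(w + 10). Sum: 4 ln|(w + 10)| + 33/(w + 10) + C


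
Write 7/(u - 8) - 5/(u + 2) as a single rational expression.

Common denominator (u - 8)(u + 2). Numerator: 7(u + 2) - 5(u - 8) = (7u + 14) - (5u - 40) = 2u + 54
Result: (2u + 54)/[(u - 8)(u + 2)]


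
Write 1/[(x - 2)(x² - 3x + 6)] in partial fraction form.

Cover-up at x = 2: P = 1/(2² - 3·2 + 6) = 1/4. Then Q = -P = -1/4, R = -P·(-3 + 2) = 1/4
Result: (1/4)/(x - 2) - ((1/4)x - 1/4)/(x² - 3x + 6)


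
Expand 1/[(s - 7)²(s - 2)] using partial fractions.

Cover-up at s=2: C = 1/(2 - 7)² = 1/25. Cover-up at s=7: B = 1/(7 - 2) = 1/5. Comparing s² coeff: A = -C = -1/25
Result: (-1/25)/(s - 7) + (1/5)/(s - 7)² + (1/25)/(s - 2)


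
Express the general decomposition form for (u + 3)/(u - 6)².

Repeated linear factor: P/(u - 6) + Q/(u - 6)²


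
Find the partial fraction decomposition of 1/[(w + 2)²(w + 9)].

Cover-up at w=-9: R = 1/(-9 + 2)² = 1/49. Cover-up at w=-2: Q = 1/(-2 + 9) = 1/7. Comparing w² coeff: P = -R = -1/49
Result: (-1/49)/(w + 2) + (1/7)/(w + 2)² + (1/49)/(w + 9)


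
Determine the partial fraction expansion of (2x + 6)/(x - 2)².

(2x + 6) = A(x - 2) + B. At x = 2: B = 2·2 + 6 = 10. Coeff of x: A = 2
Result: 2/(x - 2) + 10/(x - 2)²


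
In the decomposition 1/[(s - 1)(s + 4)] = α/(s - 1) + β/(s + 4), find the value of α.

Cover-up at s = 1: α = 1/(1 + 4) = 1/5


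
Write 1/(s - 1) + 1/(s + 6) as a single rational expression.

Common denominator (s - 1)(s + 6). Numerator: 1(s + 6) + 1(s - 1) = (s + 6) + (s - 1) = 2s + 5
Result: (2s + 5)/[(s - 1)(s + 6)]


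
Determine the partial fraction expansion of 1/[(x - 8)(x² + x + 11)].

Cover-up at x = 8: P = 1/(8² + 1·8 + 11) = 1/83. Then Q = -P = -1/83, R = -P·(1 + 8) = -9/83
Result: (1/83)/(x - 8) - ((1/83)x + 9/83)/(x² + x + 11)


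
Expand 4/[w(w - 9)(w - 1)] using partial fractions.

Using cover-up method: α = 4/9, β = 1/18, γ = -1/2
Result: (4/9)/w + (1/18)/(w - 9) - (1/2)/(w - 1)


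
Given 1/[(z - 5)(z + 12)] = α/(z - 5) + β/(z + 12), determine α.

Cover-up at z = 5: α = 1/(5 + 12) = 1/17


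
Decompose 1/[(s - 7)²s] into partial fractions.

Cover-up at s=0: γ = 1/(0 - 7)² = 1/49. Cover-up at s=7: β = 1/(7 - 0) = 1/7. Comparing s² coeff: α = -γ = -1/49
Result: (-1/49)/(s - 7) + (1/7)/(s - 7)² + (1/49)/s


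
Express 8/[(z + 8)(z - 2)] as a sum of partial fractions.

8/(z + 8)(z - 2) = A/(z + 8) + B/(z - 2). A = 8/(-8 - 2) = -4/5, B = 8/(2 + 8) = 4/5
Result: (-4/5)/(z + 8) + (4/5)/(z - 2)


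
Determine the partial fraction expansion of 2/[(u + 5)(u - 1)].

2/(u + 5)(u - 1) = A/(u + 5) + B/(u - 1). A = 2/(-5 - 1) = -1/3, B = 2/(1 + 5) = 1/3
Result: (-1/3)/(u + 5) + (1/3)/(u - 1)


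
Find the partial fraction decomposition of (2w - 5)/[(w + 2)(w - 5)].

At w=-2: A = (2·(-2) - 5)/(-2 - 5) = 9/7. At w=5: B = (2·5 - 5)/(5 + 2) = 5/7
Result: (9/7)/(w + 2) + (5/7)/(w - 5)


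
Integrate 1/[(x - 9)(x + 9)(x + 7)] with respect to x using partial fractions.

Cover-up: A = 1/288, B = 1/36, C = -1/32. Decomposition: (1/288)/(x - 9) + (1/36)/(x + 9) - (1/32)/(x + 7). Integrate each term: (1/288) ln|(x - 9)| + (1/36) ln|(x + 9)| - (1/32) ln|(x + 7)| + C


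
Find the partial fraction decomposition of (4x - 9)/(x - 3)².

(4x - 9) = A(x - 3) + B. At x = 3: B = 4·3 - 9 = 3. Coeff of x: A = 4
Result: 4/(x - 3) + 3/(x - 3)²


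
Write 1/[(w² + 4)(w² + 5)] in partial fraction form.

Coefficient matching gives α = γ = 0, β = 1/(5-4) = 1, δ = -β = -1
Result: 1/(w² + 4) - 1/(w² + 5)


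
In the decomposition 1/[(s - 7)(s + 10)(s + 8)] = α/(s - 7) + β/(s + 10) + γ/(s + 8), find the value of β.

Cover-up at s = -10: β = 1/[(-10 - 7)(-10 + 8)] = 1/[(-17)(-2)] = 1/34


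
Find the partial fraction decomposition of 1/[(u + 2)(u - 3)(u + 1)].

Using cover-up method: A = 1/5, B = 1/20, C = -1/4
Result: (1/5)/(u + 2) + (1/20)/(u - 3) - (1/4)/(u + 1)


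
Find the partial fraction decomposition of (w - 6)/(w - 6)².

(w - 6) = A(w - 6) + B. At w = 6: B = 1·6 - 6 = 0. Coeff of w: A = 1
Result: 1/(w - 6)


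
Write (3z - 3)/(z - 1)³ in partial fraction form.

(3z - 3) = P(z - 1)² + Q(z - 1) + R. At z = 1: R = 3·1 - 3 = 0. Coefficients: P = 0, Q = 3
Result: 3/(z - 1)²


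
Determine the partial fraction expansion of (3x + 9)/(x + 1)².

(3x + 9) = P(x + 1) + Q. At x = -1: Q = 3·(-1) + 9 = 6. Coeff of x: P = 3
Result: 3/(x + 1) + 6/(x + 1)²


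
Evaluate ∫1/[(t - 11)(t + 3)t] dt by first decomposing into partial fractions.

Cover-up: P = 1/154, Q = 1/42, R = -1/33. Decomposition: (1/154)/(t - 11) + (1/42)/(t + 3) - (1/33)/t. Integrate each term: (1/154) ln|(t - 11)| + (1/42) ln|(t + 3)| - (1/33) ln|t| + C


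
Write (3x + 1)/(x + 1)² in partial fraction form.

(3x + 1) = α(x + 1) + β. At x = -1: β = 3·(-1) + 1 = -2. Coeff of x: α = 3
Result: 3/(x + 1) - 2/(x + 1)²


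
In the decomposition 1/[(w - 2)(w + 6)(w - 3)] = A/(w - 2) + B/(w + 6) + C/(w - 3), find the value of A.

Cover-up at w = 2: A = 1/[(2 + 6)(2 - 3)] = 1/[(8)(-1)] = -1/8


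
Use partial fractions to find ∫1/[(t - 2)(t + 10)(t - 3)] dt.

Cover-up: α = -1/12, β = 1/156, γ = 1/13. Decomposition: (-1/12)/(t - 2) + (1/156)/(t + 10) + (1/13)/(t - 3). Integrate each term: (-1/12) ln|(t - 2)| + (1/156) ln|(t + 10)| + (1/13) ln|(t - 3)| + C


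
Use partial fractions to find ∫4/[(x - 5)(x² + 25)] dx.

Cover-up at x=5: P = 4/(5²+25) = 2/25. Coeff matching: Q = -2/25, R = -2/5. Decomposition: (2/25)/(x - 5) - ((2/25)x + 2/5)/(x² + 25). Integrate: linear → ln, quadratic → (1/2)ln + arctan: (2/25) ln|(x - 5)| - (1/25) ln(x² + 25) - (2/25) arctan(x/5) + C


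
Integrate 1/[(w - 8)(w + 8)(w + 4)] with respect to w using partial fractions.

Cover-up: A = 1/192, B = 1/64, C = -1/48. Decomposition: (1/192)/(w - 8) + (1/64)/(w + 8) - (1/48)/(w + 4). Integrate each term: (1/192) ln|(w - 8)| + (1/64) ln|(w + 8)| - (1/48) ln|(w + 4)| + C


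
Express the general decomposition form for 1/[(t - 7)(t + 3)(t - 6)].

Three distinct linear factors: A/(t - 7) + B/(t + 3) + C/(t - 6)


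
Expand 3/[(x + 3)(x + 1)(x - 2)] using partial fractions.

Using cover-up method: A = 3/10, B = -1/2, C = 1/5
Result: (3/10)/(x + 3) - (1/2)/(x + 1) + (1/5)/(x - 2)


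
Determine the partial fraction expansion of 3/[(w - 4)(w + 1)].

3/(w - 4)(w + 1) = A/(w - 4) + B/(w + 1). A = 3/(4 + 1) = 3/5, B = 3/(-1 - 4) = -3/5
Result: (3/5)/(w - 4) - (3/5)/(w + 1)


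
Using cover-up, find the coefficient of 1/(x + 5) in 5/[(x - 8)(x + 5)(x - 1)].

Cover (x + 5), set x=-5: 5/[(-5 - 8)(-5 - 1)] = 5/78


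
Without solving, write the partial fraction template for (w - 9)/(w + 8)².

Repeated linear factor: P/(w + 8) + Q/(w + 8)²


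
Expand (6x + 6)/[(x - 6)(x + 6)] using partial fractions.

At x=6: α = (6·6 + 6)/(6 + 6) = 7/2. At x=-6: β = (6·(-6) + 6)/(-6 - 6) = 5/2
Result: (7/2)/(x - 6) + (5/2)/(x + 6)


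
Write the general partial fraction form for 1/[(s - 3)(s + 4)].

Distinct linear factors: α/(s - 3) + β/(s + 4)


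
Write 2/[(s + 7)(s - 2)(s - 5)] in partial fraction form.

Using cover-up method: A = 1/54, B = -2/27, C = 1/18
Result: (1/54)/(s + 7) - (2/27)/(s - 2) + (1/18)/(s - 5)


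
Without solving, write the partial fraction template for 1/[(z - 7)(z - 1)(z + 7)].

Three distinct linear factors: A/(z - 7) + B/(z - 1) + C/(z + 7)


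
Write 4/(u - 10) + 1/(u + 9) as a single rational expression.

Common denominator (u - 10)(u + 9). Numerator: 4(u + 9) + 1(u - 10) = (4u + 36) + (u - 10) = 5u + 26
Result: (5u + 26)/[(u - 10)(u + 9)]


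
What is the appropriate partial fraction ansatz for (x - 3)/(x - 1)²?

Repeated linear factor: P/(x - 1) + Q/(x - 1)²


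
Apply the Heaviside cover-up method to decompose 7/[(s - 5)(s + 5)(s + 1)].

Cover (s - 5), s=5: P = 7/[(5 + 5)(5 + 1)] = 7/60. Cover (s + 5), s=-5: Q = 7/[(-5 - 5)(-5 + 1)] = 7/40. Cover (s + 1), s=-1: R = 7/[(-1 - 5)(-1 + 5)] = -7/24.
Result: (7/60)/(s - 5) + (7/40)/(s + 5) - (7/24)/(s + 1)


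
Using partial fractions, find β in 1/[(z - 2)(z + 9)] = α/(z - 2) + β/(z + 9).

Cover-up at z = -9: β = 1/(-9 - 2) = -1/11


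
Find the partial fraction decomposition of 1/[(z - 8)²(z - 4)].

Cover-up at z=4: C = 1/(4 - 8)² = 1/16. Cover-up at z=8: B = 1/(8 - 4) = 1/4. Comparing z² coeff: A = -C = -1/16
Result: (-1/16)/(z - 8) + (1/4)/(z - 8)² + (1/16)/(z - 4)


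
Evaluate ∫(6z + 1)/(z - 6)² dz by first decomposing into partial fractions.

Decompose: α = 6, β = 6·6 + 1 = 37, so (6z + 1)/(z - 6)² = 6/(z - 6) + 37/(z - 6)². Integrate: ∫ α/(z - 6) dz = 6 ln|(z - 6)|; ∫ β/(z - 6)² dz = -37/(z - 6). Sum: 6 ln|(z - 6)| - 37/(z - 6) + C


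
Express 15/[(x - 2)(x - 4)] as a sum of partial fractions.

15/(x - 2)(x - 4) = α/(x - 2) + β/(x - 4). α = 15/(2 - 4) = -15/2, β = 15/(4 - 2) = 15/2
Result: (-15/2)/(x - 2) + (15/2)/(x - 4)


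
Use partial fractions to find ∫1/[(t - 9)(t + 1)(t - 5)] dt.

Cover-up: P = 1/40, Q = 1/60, R = -1/24. Decomposition: (1/40)/(t - 9) + (1/60)/(t + 1) - (1/24)/(t - 5). Integrate each term: (1/40) ln|(t - 9)| + (1/60) ln|(t + 1)| - (1/24) ln|(t - 5)| + C


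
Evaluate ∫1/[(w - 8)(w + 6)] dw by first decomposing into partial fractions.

Decompose: 1/[(w - 8)(w + 6)] = (1/14)/(w - 8) - (1/14)/(w + 6). Integrate each term: (1/14) ln|(w - 8)| - (1/14) ln|(w + 6)| + C


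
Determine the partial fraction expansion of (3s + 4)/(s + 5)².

(3s + 4) = A(s + 5) + B. At s = -5: B = 3·(-5) + 4 = -11. Coeff of s: A = 3
Result: 3/(s + 5) - 11/(s + 5)²


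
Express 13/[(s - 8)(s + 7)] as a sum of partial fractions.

13/(s - 8)(s + 7) = A/(s - 8) + B/(s + 7). A = 13/(8 + 7) = 13/15, B = 13/(-7 - 8) = -13/15
Result: (13/15)/(s - 8) - (13/15)/(s + 7)


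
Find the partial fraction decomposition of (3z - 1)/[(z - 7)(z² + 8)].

At z=7: α = (3·7 - 1)/(7² + 8) = 20/57. β = -α = -20/57, γ = 3 - 7·α = 31/57
Result: (20/57)/(z - 7) - ((20/57)z - 31/57)/(z² + 8)


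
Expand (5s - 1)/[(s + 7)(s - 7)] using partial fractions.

At s=-7: α = (5·(-7) - 1)/(-7 - 7) = 18/7. At s=7: β = (5·7 - 1)/(7 + 7) = 17/7
Result: (18/7)/(s + 7) + (17/7)/(s - 7)


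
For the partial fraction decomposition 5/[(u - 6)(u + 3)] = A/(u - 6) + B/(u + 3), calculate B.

Cover-up at u = -3: B = 5/(-3 - 6) = -5/9


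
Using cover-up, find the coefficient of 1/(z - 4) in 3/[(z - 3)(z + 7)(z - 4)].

Cover (z - 4), set z=4: 3/[(4 - 3)(4 + 7)] = 3/11


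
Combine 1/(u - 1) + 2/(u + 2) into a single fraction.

Common denominator (u - 1)(u + 2). Numerator: 1(u + 2) + 2(u - 1) = (u + 2) + (2u - 2) = 3u
Result: (3u)/[(u - 1)(u + 2)]


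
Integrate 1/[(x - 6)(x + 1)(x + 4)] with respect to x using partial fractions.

Cover-up: α = 1/70, β = -1/21, γ = 1/30. Decomposition: (1/70)/(x - 6) - (1/21)/(x + 1) + (1/30)/(x + 4). Integrate each term: (1/70) ln|(x - 6)| - (1/21) ln|(x + 1)| + (1/30) ln|(x + 4)| + C


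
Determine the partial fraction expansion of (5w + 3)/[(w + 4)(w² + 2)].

At w=-4: P = (5·(-4) + 3)/((-4)² + 2) = -17/18. Q = -P = 17/18, R = 5 - (-4)·P = 11/9
Result: (-17/18)/(w + 4) + ((17/18)w + 11/9)/(w² + 2)


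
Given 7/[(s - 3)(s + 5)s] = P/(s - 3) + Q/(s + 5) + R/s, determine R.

Cover-up at s = 0: R = 7/[(0 - 3)(0 + 5)] = 7/[(-3)(5)] = -7/15


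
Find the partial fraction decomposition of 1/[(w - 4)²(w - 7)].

Cover-up at w=7: γ = 1/(7 - 4)² = 1/9. Cover-up at w=4: β = 1/(4 - 7) = -1/3. Comparing w² coeff: α = -γ = -1/9
Result: (-1/9)/(w - 4) - (1/3)/(w - 4)² + (1/9)/(w - 7)


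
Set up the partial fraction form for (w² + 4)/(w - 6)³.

Repeated linear factor (power 3): A/(w - 6) + B/(w - 6)² + C/(w - 6)³


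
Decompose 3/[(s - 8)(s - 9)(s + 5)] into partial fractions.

Using cover-up method: α = -3/13, β = 3/14, γ = 3/182
Result: (-3/13)/(s - 8) + (3/14)/(s - 9) + (3/182)/(s + 5)


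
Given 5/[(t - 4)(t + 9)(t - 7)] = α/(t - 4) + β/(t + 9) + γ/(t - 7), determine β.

Cover-up at t = -9: β = 5/[(-9 - 4)(-9 - 7)] = 5/[(-13)(-16)] = 5/208


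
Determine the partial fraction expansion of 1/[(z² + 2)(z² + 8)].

Coefficient matching gives α = γ = 0, β = 1/(8-2) = 1/6, δ = -β = -1/6
Result: (1/6)/(z² + 2) - (1/6)/(z² + 8)


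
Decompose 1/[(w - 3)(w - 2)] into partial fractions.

1/(w - 3)(w - 2) = P/(w - 3) + Q/(w - 2). P = 1/(3 - 2) = 1, Q = 1/(2 - 3) = -1
Result: 1/(w - 3) - 1/(w - 2)


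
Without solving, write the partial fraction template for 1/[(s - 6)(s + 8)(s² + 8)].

Two linear + quadratic: P/(s - 6) + Q/(s + 8) + (Rs + S)/(s² + 8)


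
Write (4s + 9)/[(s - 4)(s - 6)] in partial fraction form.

At s=4: A = (4·4 + 9)/(4 - 6) = -25/2. At s=6: B = (4·6 + 9)/(6 - 4) = 33/2
Result: (-25/2)/(s - 4) + (33/2)/(s - 6)


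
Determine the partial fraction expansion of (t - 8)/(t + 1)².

(t - 8) = A(t + 1) + B. At t = -1: B = 1·(-1) - 8 = -9. Coeff of t: A = 1
Result: 1/(t + 1) - 9/(t + 1)²


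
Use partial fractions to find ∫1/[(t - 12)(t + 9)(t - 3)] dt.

Cover-up: α = 1/189, β = 1/252, γ = -1/108. Decomposition: (1/189)/(t - 12) + (1/252)/(t + 9) - (1/108)/(t - 3). Integrate each term: (1/189) ln|(t - 12)| + (1/252) ln|(t + 9)| - (1/108) ln|(t - 3)| + C


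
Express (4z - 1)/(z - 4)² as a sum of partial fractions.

(4z - 1) = α(z - 4) + β. At z = 4: β = 4·4 - 1 = 15. Coeff of z: α = 4
Result: 4/(z - 4) + 15/(z - 4)²


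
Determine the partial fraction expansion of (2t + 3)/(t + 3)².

(2t + 3) = A(t + 3) + B. At t = -3: B = 2·(-3) + 3 = -3. Coeff of t: A = 2
Result: 2/(t + 3) - 3/(t + 3)²


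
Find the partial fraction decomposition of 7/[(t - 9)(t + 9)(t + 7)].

Using cover-up method: α = 7/288, β = 7/36, γ = -7/32
Result: (7/288)/(t - 9) + (7/36)/(t + 9) - (7/32)/(t + 7)


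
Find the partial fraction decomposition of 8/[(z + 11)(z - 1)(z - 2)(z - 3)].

Using Heaviside cover-up: (-1/273)/(z + 11) + (1/3)/(z - 1) - (8/13)/(z - 2) + (2/7)/(z - 3)


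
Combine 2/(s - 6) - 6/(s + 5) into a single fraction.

Common denominator (s - 6)(s + 5). Numerator: 2(s + 5) - 6(s - 6) = (2s + 10) - (6s - 36) = -4s + 46
Result: (-4s + 46)/[(s - 6)(s + 5)]


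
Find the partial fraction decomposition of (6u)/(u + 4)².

(6u) = P(u + 4) + Q. At u = -4: Q = 6·(-4) + 0 = -24. Coeff of u: P = 6
Result: 6/(u + 4) - 24/(u + 4)²


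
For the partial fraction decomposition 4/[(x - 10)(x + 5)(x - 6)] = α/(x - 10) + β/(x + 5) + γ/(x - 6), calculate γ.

Cover-up at x = 6: γ = 4/[(6 - 10)(6 + 5)] = 4/[(-4)(11)] = -4/44 = -1/11


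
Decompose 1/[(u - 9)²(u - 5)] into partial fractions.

Cover-up at u=5: γ = 1/(5 - 9)² = 1/16. Cover-up at u=9: β = 1/(9 - 5) = 1/4. Comparing u² coeff: α = -γ = -1/16
Result: (-1/16)/(u - 9) + (1/4)/(u - 9)² + (1/16)/(u - 5)


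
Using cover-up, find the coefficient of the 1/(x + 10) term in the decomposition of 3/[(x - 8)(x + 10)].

Cover (x + 10), set x=-10: 3/((x - 8) at x=-10) = 3/(-18) = -1/6


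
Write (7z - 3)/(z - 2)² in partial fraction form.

(7z - 3) = α(z - 2) + β. At z = 2: β = 7·2 - 3 = 11. Coeff of z: α = 7
Result: 7/(z - 2) + 11/(z - 2)²


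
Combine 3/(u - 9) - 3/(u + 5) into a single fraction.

Common denominator (u - 9)(u + 5). Numerator: 3(u + 5) - 3(u - 9) = (3u + 15) - (3u - 27) = 42
Result: (42)/[(u - 9)(u + 5)]


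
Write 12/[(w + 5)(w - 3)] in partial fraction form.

12/(w + 5)(w - 3) = P/(w + 5) + Q/(w - 3). P = 12/(-5 - 3) = -3/2, Q = 12/(3 + 5) = 3/2
Result: (-3/2)/(w + 5) + (3/2)/(w - 3)


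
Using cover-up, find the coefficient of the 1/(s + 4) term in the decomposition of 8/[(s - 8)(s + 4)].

Cover (s + 4), set s=-4: 8/((s - 8) at s=-4) = 8/(-12) = -2/3


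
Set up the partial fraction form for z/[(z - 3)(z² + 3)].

Linear + irreducible quadratic: P/(z - 3) + (Qz + R)/(z² + 3)


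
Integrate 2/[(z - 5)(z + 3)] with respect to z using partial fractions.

Decompose: 2/[(z - 5)(z + 3)] = (1/4)/(z - 5) - (1/4)/(z + 3). Integrate each term: (1/4) ln|(z - 5)| - (1/4) ln|(z + 3)| + C


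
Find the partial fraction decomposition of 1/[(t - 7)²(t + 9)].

Cover-up at t=-9: C = 1/(-9 - 7)² = 1/256. Cover-up at t=7: B = 1/(7 + 9) = 1/16. Comparing t² coeff: A = -C = -1/256
Result: (-1/256)/(t - 7) + (1/16)/(t - 7)² + (1/256)/(t + 9)


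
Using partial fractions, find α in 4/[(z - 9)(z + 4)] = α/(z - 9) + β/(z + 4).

Cover-up at z = 9: α = 4/(9 + 4) = 4/13


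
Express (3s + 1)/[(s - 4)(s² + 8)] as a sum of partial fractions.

At s=4: P = (3·4 + 1)/(4² + 8) = 13/24. Q = -P = -13/24, R = 3 - 4·P = 5/6
Result: (13/24)/(s - 4) - ((13/24)s - 5/6)/(s² + 8)


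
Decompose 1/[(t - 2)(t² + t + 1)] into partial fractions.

Cover-up at t = 2: A = 1/(2² + 1·2 + 1) = 1/7. Then B = -A = -1/7, C = -A·(1 + 2) = -3/7
Result: (1/7)/(t - 2) - ((1/7)t + 3/7)/(t² + t + 1)


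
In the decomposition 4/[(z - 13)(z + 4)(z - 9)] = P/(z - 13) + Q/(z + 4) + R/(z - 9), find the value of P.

Cover-up at z = 13: P = 4/[(13 + 4)(13 - 9)] = 4/[(17)(4)] = 4/68 = 1/17


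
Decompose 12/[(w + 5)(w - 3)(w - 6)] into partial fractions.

Using cover-up method: P = 3/22, Q = -1/2, R = 4/11
Result: (3/22)/(w + 5) - (1/2)/(w - 3) + (4/11)/(w - 6)


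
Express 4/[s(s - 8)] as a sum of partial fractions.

4/s(s - 8) = α/s + β/(s - 8). α = 4/(0 - 8) = -1/2, β = 4/(8 - 0) = 1/2
Result: (-1/2)/s + (1/2)/(s - 8)


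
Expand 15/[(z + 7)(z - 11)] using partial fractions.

15/(z + 7)(z - 11) = α/(z + 7) + β/(z - 11). α = 15/(-7 - 11) = -5/6, β = 15/(11 + 7) = 5/6
Result: (-5/6)/(z + 7) + (5/6)/(z - 11)


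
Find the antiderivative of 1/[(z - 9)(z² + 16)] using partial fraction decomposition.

Cover-up at z=9: α = 1/(9²+16) = 1/97. Coeff matching: β = -1/97, γ = -9/97. Decomposition: (1/97)/(z - 9) - ((1/97)z + 9/97)/(z² + 16). Integrate: linear → ln, quadratic → (1/2)ln + arctan: (1/97) ln|(z - 9)| - (1/194) ln(z² + 16) - (9/388) arctan(z/4) + C


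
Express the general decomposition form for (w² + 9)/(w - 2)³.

Repeated linear factor (power 3): α/(w - 2) + β/(w - 2)² + γ/(w - 2)³


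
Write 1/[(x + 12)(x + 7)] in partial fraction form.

1/(x + 12)(x + 7) = α/(x + 12) + β/(x + 7). α = 1/(-12 + 7) = -1/5, β = 1/(-7 + 12) = 1/5
Result: (-1/5)/(x + 12) + (1/5)/(x + 7)


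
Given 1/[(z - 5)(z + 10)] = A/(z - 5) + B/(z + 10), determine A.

Cover-up at z = 5: A = 1/(5 + 10) = 1/15


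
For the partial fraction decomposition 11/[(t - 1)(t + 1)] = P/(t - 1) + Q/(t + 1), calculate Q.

Cover-up at t = -1: Q = 11/(-1 - 1) = -11/2


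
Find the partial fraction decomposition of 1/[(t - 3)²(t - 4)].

Cover-up at t=4: R = 1/(4 - 3)² = 1. Cover-up at t=3: Q = 1/(3 - 4) = -1. Comparing t² coeff: P = -R = -1
Result: -1/(t - 3) - 1/(t - 3)² + 1/(t - 4)


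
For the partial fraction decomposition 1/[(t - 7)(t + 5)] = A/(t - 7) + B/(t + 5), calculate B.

Cover-up at t = -5: B = 1/(-5 - 7) = -1/12


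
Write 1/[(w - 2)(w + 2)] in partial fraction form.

1/(w - 2)(w + 2) = P/(w - 2) + Q/(w + 2). P = 1/(2 + 2) = 1/4, Q = 1/(-2 - 2) = -1/4
Result: (1/4)/(w - 2) - (1/4)/(w + 2)


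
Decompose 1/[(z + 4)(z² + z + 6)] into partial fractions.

Cover-up at z = -4: A = 1/((-4)² + 1·(-4) + 6) = 1/18. Then B = -A = -1/18, C = -A·(1 - 4) = 1/6
Result: (1/18)/(z + 4) - ((1/18)z - 1/6)/(z² + z + 6)


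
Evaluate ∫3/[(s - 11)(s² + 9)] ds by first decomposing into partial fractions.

Cover-up at s=11: α = 3/(11²+9) = 3/130. Coeff matching: β = -3/130, γ = -33/130. Decomposition: (3/130)/(s - 11) - ((3/130)s + 33/130)/(s² + 9). Integrate: linear → ln, quadratic → (1/2)ln + arctan: (3/130) ln|(s - 11)| - (3/260) ln(s² + 9) - (11/130) arctan(s/3) + C


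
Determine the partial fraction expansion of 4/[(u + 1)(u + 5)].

4/(u + 1)(u + 5) = α/(u + 1) + β/(u + 5). α = 4/(-1 + 5) = 1, β = 4/(-5 + 1) = -1
Result: 1/(u + 1) - 1/(u + 5)


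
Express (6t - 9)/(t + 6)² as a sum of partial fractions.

(6t - 9) = α(t + 6) + β. At t = -6: β = 6·(-6) - 9 = -45. Coeff of t: α = 6
Result: 6/(t + 6) - 45/(t + 6)²


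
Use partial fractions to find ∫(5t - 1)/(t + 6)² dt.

Decompose: α = 5, β = 5·(-6) - 1 = -31, so (5t - 1)/(t + 6)² = 5/(t + 6) - 31/(t + 6)². Integrate: ∫ α/(t + 6) dt = 5 ln|(t + 6)|; ∫ β/(t + 6)² dt = 31/(t + 6). Sum: 5 ln|(t + 6)| + 31/(t + 6) + C


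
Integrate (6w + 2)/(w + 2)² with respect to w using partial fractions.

Decompose: α = 6, β = 6·(-2) + 2 = -10, so (6w + 2)/(w + 2)² = 6/(w + 2) - 10/(w + 2)². Integrate: ∫ α/(w + 2) dw = 6 ln|(w + 2)|; ∫ β/(w + 2)² dw = 10/(w + 2). Sum: 6 ln|(w + 2)| + 10/(w + 2) + C


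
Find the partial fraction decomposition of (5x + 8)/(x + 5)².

(5x + 8) = α(x + 5) + β. At x = -5: β = 5·(-5) + 8 = -17. Coeff of x: α = 5
Result: 5/(x + 5) - 17/(x + 5)²


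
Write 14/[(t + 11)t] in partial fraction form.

14/(t + 11)t = α/(t + 11) + β/t. α = 14/(-11 - 0) = -14/11, β = 14/(0 + 11) = 14/11
Result: (-14/11)/(t + 11) + (14/11)/t


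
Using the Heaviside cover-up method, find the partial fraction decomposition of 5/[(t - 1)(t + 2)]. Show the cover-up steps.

Cover (t - 1): set t=1, get A = 5/(1 + 2) = 5/3. Cover (t + 2): set t=-2, get B = 5/(-2 - 1) = -5/3.
Result: (5/3)/(t - 1) - (5/3)/(t + 2)


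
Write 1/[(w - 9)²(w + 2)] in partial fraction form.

Cover-up at w=-2: C = 1/(-2 - 9)² = 1/121. Cover-up at w=9: B = 1/(9 + 2) = 1/11. Comparing w² coeff: A = -C = -1/121
Result: (-1/121)/(w - 9) + (1/11)/(w - 9)² + (1/121)/(w + 2)


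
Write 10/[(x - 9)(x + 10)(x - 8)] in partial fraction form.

Using cover-up method: A = 10/19, B = 5/171, C = -5/9
Result: (10/19)/(x - 9) + (5/171)/(x + 10) - (5/9)/(x - 8)


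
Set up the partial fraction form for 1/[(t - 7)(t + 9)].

Distinct linear factors: P/(t - 7) + Q/(t + 9)


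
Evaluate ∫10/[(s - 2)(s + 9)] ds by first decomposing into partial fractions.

Decompose: 10/[(s - 2)(s + 9)] = (10/11)/(s - 2) - (10/11)/(s + 9). Integrate each term: (10/11) ln|(s - 2)| - (10/11) ln|(s + 9)| + C


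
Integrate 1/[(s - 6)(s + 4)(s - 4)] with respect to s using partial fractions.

Cover-up: A = 1/20, B = 1/80, C = -1/16. Decomposition: (1/20)/(s - 6) + (1/80)/(s + 4) - (1/16)/(s - 4). Integrate each term: (1/20) ln|(s - 6)| + (1/80) ln|(s + 4)| - (1/16) ln|(s - 4)| + C


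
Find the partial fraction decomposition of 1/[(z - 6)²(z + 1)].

Cover-up at z=-1: γ = 1/(-1 - 6)² = 1/49. Cover-up at z=6: β = 1/(6 + 1) = 1/7. Comparing z² coeff: α = -γ = -1/49
Result: (-1/49)/(z - 6) + (1/7)/(z - 6)² + (1/49)/(z + 1)


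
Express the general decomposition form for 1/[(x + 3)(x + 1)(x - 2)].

Three distinct linear factors: A/(x + 3) + B/(x + 1) + C/(x - 2)


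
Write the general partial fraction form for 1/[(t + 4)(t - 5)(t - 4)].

Three distinct linear factors: P/(t + 4) + Q/(t - 5) + R/(t - 4)


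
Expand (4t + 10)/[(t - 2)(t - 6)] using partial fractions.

At t=2: P = (4·2 + 10)/(2 - 6) = -9/2. At t=6: Q = (4·6 + 10)/(6 - 2) = 17/2
Result: (-9/2)/(t - 2) + (17/2)/(t - 6)


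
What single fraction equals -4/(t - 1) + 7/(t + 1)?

Common denominator (t - 1)(t + 1). Numerator: -4(t + 1) + 7(t - 1) = (-4t - 4) + (7t - 7) = 3t - 11
Result: (3t - 11)/[(t - 1)(t + 1)]


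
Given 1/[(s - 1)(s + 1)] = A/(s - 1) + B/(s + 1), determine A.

Cover-up at s = 1: A = 1/(1 + 1) = 1/2


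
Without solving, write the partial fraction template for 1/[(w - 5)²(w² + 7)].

Repeated linear + quadratic: P/(w - 5) + Q/(w - 5)² + (Rw + S)/(w² + 7)


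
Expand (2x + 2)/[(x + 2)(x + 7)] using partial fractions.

At x=-2: A = (2·(-2) + 2)/(-2 + 7) = -2/5. At x=-7: B = (2·(-7) + 2)/(-7 + 2) = 12/5
Result: (-2/5)/(x + 2) + (12/5)/(x + 7)


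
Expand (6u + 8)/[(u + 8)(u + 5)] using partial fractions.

At u=-8: P = (6·(-8) + 8)/(-8 + 5) = 40/3. At u=-5: Q = (6·(-5) + 8)/(-5 + 8) = -22/3
Result: (40/3)/(u + 8) - (22/3)/(u + 5)


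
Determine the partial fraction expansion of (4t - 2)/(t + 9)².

(4t - 2) = A(t + 9) + B. At t = -9: B = 4·(-9) - 2 = -38. Coeff of t: A = 4
Result: 4/(t + 9) - 38/(t + 9)²


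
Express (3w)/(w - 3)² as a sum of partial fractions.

(3w) = P(w - 3) + Q. At w = 3: Q = 3·3 + 0 = 9. Coeff of w: P = 3
Result: 3/(w - 3) + 9/(w - 3)²


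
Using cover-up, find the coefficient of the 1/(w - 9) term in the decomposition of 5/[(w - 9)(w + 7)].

Cover (w - 9), set w=9: 5/((w + 7) at w=9) = 5/(16) = 5/16


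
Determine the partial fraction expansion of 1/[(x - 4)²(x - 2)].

Cover-up at x=2: γ = 1/(2 - 4)² = 1/4. Cover-up at x=4: β = 1/(4 - 2) = 1/2. Comparing x² coeff: α = -γ = -1/4
Result: (-1/4)/(x - 4) + (1/2)/(x - 4)² + (1/4)/(x - 2)


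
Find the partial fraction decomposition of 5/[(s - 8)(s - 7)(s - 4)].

Using cover-up method: α = 5/4, β = -5/3, γ = 5/12
Result: (5/4)/(s - 8) - (5/3)/(s - 7) + (5/12)/(s - 4)


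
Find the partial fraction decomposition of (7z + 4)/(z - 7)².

(7z + 4) = A(z - 7) + B. At z = 7: B = 7·7 + 4 = 53. Coeff of z: A = 7
Result: 7/(z - 7) + 53/(z - 7)²


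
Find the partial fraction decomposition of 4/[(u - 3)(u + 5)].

4/(u - 3)(u + 5) = A/(u - 3) + B/(u + 5). A = 4/(3 + 5) = 1/2, B = 4/(-5 - 3) = -1/2
Result: (1/2)/(u - 3) - (1/2)/(u + 5)


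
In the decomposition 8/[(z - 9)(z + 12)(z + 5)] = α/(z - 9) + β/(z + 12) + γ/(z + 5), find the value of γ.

Cover-up at z = -5: γ = 8/[(-5 - 9)(-5 + 12)] = 8/[(-14)(7)] = -8/98 = -4/49


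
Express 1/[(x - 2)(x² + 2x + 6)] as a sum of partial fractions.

Cover-up at x = 2: P = 1/(2² + 2·2 + 6) = 1/14. Then Q = -P = -1/14, R = -P·(2 + 2) = -2/7
Result: (1/14)/(x - 2) - ((1/14)x + 2/7)/(x² + 2x + 6)
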